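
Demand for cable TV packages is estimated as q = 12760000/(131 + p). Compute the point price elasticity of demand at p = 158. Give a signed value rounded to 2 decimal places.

-0.55

dq/dp = −12760000/(131 + p)² = -152.776. At p = 158, q = 44152.2.
Ed = (dq/dp)·(p/q) = (-152.776) × (158/44152.2) = -0.5467…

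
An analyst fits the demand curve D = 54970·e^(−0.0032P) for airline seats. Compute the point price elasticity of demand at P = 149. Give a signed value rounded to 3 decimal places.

-0.477

dD/dP = −0.0032·D = -109.195. At P = 149, D = 34123.5.
Ed = (dD/dP)·(P/D) = (-109.195) × (149/34123.5) = -0.4768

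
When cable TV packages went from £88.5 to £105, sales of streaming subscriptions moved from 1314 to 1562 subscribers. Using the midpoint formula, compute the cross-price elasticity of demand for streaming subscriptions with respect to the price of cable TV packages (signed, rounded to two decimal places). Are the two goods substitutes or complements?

%ΔQ_{streaming subscriptions} = (1562 − 1314)/avg = 248/1438 = 0.172461…
%ΔP_{cable TV packages} = (105 − 88.5)/avg = 16.5/96.75 = 0.170542…
E_cross = (248/1438) / (16.5/96.75) = 1.0112…
E_cross > 0 ⇒ the goods are substitutes.

1.01; substitutes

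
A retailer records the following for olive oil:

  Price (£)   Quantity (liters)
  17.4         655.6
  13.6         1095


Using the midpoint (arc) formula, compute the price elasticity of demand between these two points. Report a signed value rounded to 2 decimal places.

%ΔQ = (1095 − 655.6) / [(655.6 + 1095)/2] = 439.4/875.3 = 0.501999…
%ΔP = (13.6 − 17.4) / [(17.4 + 13.6)/2] = -3.8/15.5 = -0.245161…
Arc Ed = %ΔQ / %ΔP = (439.4/875.3) / (-3.8/15.5) = -2.0476…

-2.05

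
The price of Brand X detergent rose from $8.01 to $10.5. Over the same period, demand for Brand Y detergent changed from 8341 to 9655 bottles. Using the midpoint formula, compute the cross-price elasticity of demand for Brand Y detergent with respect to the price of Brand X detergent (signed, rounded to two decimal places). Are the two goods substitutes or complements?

0.54; substitutes

%ΔQ_{Brand Y detergent} = (9655 − 8341)/avg = 1314/8998 = 0.146032…
%ΔP_{Brand X detergent} = (10.5 − 8.01)/avg = 2.49/9.255 = 0.269043…
E_cross = (1314/8998) / (2.49/9.255) = 0.5427…
E_cross > 0 ⇒ the goods are substitutes.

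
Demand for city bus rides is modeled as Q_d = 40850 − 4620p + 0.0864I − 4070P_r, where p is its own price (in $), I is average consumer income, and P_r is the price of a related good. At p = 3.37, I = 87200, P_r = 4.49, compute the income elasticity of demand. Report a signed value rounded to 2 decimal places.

0.52

At the given values, Q_d = 40850 − 4620(3.37) + 0.0864(87200) − 4070(4.49) = 14540.38.
∂Q_d/∂I = 0.0864.
E = (0.0864) × (87200/14540.38) = 0.5181…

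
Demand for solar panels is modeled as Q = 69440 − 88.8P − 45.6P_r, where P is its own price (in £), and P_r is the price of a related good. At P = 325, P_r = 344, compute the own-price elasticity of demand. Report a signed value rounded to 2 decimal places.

-1.16

At the given values, Q = 69440 − 88.8(325) − 45.6(344) = 24893.6.
∂Q/∂P = −88.8.
E = (-88.8) × (325/24893.6) = -1.1593…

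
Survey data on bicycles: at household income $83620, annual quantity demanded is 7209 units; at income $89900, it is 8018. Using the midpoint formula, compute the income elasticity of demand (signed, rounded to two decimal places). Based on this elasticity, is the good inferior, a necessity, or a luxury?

1.47; luxury

%ΔQ = (8018 − 7209)/[( 7209 + 8018)/2] = 809/7613.5 = 0.106258…
%ΔIncome = (89900 − 83620)/[( 83620 + 89900)/2] = 6280/86760 = 0.072383…
E_income = (809/7613.5) / (6280/86760) = 1.4679…
E_income > 1 ⇒ normal good, luxury.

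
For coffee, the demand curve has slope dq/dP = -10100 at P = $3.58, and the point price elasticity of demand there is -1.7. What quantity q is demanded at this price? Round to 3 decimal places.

Ed = (dq/dP)·(P/q) ⇒ q = (dq/dP)·P/Ed = (-10100)·3.58/(-1.7) = 21269.41176…

21269.412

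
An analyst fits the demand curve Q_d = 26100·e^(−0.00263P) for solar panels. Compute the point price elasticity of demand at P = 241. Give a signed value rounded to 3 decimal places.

-0.634

dQ_d/dP = −0.00263·Q_d = -36.4189. At P = 241, Q_d = 13847.5.
Ed = (dQ_d/dP)·(P/Q_d) = (-36.4189) × (241/13847.5) = -0.63383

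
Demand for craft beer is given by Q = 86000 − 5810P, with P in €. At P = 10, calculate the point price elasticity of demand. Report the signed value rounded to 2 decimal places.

dQ/dP = −5810. At P = 10, Q = 86000 − 5810(10) = 27900.
Ed = (dQ/dP)·(P/Q) = −5810 × (10/27900) = -2.0824…

-2.08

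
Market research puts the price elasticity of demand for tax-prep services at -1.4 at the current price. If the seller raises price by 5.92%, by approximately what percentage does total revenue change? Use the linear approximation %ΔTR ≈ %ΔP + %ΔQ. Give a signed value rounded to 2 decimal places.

%ΔQ ≈ Ed × %ΔP = (-1.4) × (+5.92%) = -8.2880%
%ΔTR ≈ %ΔP + %ΔQ = (+5.92%) + (-8.2880%) = -2.3680%

-2.37%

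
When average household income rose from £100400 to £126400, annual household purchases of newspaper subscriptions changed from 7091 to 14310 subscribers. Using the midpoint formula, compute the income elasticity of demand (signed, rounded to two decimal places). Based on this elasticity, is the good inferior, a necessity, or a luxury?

%ΔQ = (14310 − 7091)/[( 7091 + 14310)/2] = 7219/10700.5 = 0.674641…
%ΔIncome = (126400 − 100400)/[( 100400 + 126400)/2] = 26000/113400 = 0.229276…
E_income = (7219/10700.5) / (26000/113400) = 2.9424…
E_income > 1 ⇒ normal good, luxury.

2.94; luxury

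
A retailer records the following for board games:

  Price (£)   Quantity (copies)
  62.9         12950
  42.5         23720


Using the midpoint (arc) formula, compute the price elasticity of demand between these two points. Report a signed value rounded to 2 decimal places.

%ΔQ = (23720 − 12950) / [(12950 + 23720)/2] = 10770/18335 = 0.587401…
%ΔP = (42.5 − 62.9) / [(62.9 + 42.5)/2] = -20.4/52.7 = -0.387096…
Arc Ed = %ΔQ / %ΔP = (10770/18335) / (-20.4/52.7) = -1.5174…

-1.52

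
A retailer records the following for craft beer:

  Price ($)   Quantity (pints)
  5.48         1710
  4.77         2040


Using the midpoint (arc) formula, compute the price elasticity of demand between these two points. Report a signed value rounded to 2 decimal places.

-1.27

%ΔQ = (2040 − 1710) / [(1710 + 2040)/2] = 330/1875 = 0.176
%ΔP = (4.77 − 5.48) / [(5.48 + 4.77)/2] = -0.71/5.125 = -0.138536…
Arc Ed = %ΔQ / %ΔP = (330/1875) / (-0.71/5.125) = -1.2704…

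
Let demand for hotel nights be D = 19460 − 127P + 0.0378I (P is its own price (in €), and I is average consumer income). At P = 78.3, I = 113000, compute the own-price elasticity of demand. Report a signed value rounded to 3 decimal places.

-0.721

At the given values, D = 19460 − 127(78.3) + 0.0378(113000) = 13787.3.
∂D/∂P = −127.
E = (-127) × (78.3/13787.3) = -0.72125…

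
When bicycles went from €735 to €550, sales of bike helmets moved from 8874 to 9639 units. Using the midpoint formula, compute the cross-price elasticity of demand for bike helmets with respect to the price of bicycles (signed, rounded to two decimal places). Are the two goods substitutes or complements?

-0.29; complements

%ΔQ_{bike helmets} = (9639 − 8874)/avg = 765/9256.5 = 0.082644…
%ΔP_{bicycles} = (550 − 735)/avg = -185/642.5 = -0.287937…
E_cross = (765/9256.5) / (-185/642.5) = -0.2870…
E_cross < 0 ⇒ the goods are complements.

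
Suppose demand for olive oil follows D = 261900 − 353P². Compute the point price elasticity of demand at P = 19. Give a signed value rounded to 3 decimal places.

-1.895

dD/dP = −2·353·P = -13414. At P = 19, D = 134467.
Ed = (dD/dP)·(P/D) = (-13414) × (19/134467) = -1.89537…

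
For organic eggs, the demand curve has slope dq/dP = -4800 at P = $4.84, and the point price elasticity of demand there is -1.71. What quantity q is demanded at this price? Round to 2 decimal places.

Ed = (dq/dP)·(P/q) ⇒ q = (dq/dP)·P/Ed = (-4800)·4.84/(-1.71) = 13585.9649…

13585.96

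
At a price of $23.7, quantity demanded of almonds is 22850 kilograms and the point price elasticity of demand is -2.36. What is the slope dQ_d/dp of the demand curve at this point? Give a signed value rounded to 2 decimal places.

Ed = (dQ_d/dp)·(p/Q_d) ⇒ dQ_d/dp = Ed·Q_d/p = (-2.36)·22850/23.7 = -2275.3586…

-2275.36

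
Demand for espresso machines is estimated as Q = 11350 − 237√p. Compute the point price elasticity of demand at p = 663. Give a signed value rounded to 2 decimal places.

dQ/dp = −237/(2√p) = -4.60216. At p = 663, Q = 5247.54.
Ed = (dQ/dp)·(p/Q) = (-4.60216) × (663/5247.54) = -0.5814…

-0.58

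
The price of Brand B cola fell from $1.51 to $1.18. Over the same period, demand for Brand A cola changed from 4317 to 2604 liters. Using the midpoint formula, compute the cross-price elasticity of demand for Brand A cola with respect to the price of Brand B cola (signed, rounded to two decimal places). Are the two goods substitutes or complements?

2.02; substitutes

%ΔQ_{Brand A cola} = (2604 − 4317)/avg = -1713/3460.5 = -0.495015…
%ΔP_{Brand B cola} = (1.18 − 1.51)/avg = -0.33/1.345 = -0.245353…
E_cross = (-1713/3460.5) / (-0.33/1.345) = 2.0175…
E_cross > 0 ⇒ the goods are substitutes.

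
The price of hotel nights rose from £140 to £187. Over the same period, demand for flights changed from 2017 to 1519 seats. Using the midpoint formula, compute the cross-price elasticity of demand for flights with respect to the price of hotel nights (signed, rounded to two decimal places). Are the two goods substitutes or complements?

-0.98; complements

%ΔQ_{flights} = (1519 − 2017)/avg = -498/1768 = -0.281674…
%ΔP_{hotel nights} = (187 − 140)/avg = 47/163.5 = 0.287461…
E_cross = (-498/1768) / (47/163.5) = -0.9798…
E_cross < 0 ⇒ the goods are complements.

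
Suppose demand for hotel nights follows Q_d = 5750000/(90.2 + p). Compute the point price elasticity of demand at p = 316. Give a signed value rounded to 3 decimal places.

-0.778

dQ_d/dp = −5750000/(90.2 + p)² = -34.8488. At p = 316, Q_d = 14155.6.
Ed = (dQ_d/dp)·(p/Q_d) = (-34.8488) × (316/14155.6) = -0.77794…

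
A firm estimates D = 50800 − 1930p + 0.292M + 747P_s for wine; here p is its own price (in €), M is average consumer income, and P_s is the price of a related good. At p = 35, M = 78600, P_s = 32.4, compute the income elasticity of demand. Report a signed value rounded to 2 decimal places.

At the given values, D = 50800 − 1930(35) + 0.292(78600) + 747(32.4) = 30404.
∂D/∂M = 0.292.
E = (0.292) × (78600/30404) = 0.7548…

0.75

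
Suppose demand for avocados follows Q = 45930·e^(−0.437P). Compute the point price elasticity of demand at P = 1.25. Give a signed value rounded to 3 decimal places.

-0.546

dQ/dP = −0.437·Q = -11623.7. At P = 1.25, Q = 26598.9.
Ed = (dQ/dP)·(P/Q) = (-11623.7) × (1.25/26598.9) = -0.54625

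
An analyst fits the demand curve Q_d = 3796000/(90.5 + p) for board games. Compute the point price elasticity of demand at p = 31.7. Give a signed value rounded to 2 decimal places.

-0.26

dQ_d/dp = −3796000/(90.5 + p)² = -254.205. At p = 31.7, Q_d = 31063.8.
Ed = (dQ_d/dp)·(p/Q_d) = (-254.205) × (31.7/31063.8) = -0.2594…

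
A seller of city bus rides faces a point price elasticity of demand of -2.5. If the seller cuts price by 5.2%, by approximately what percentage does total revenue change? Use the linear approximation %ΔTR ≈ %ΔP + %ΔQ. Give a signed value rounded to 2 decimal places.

%ΔQ ≈ Ed × %ΔP = (-2.5) × (-5.2%) = +13.0000%
%ΔTR ≈ %ΔP + %ΔQ = (-5.2%) + (+13.0000%) = +7.8000%

+7.80%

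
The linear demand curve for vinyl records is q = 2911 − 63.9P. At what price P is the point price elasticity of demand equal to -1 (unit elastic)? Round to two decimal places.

Ed = −63.9P/(2911 − 63.9P). Set this equal to -1:
63.9P = 1·(2911 − 63.9P) ⇒ 63.9P(1 + 1) = 1·2911
P = 1·2911 / (63.9·2) = 22.7777…

22.78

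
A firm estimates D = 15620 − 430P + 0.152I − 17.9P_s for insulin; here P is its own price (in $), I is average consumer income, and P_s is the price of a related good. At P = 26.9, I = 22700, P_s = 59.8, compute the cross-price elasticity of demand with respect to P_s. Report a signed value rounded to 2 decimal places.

-0.17

At the given values, D = 15620 − 430(26.9) + 0.152(22700) − 17.9(59.8) = 6432.98.
∂D/∂P_s = -17.9.
E = (-17.9) × (59.8/6432.98) = -0.1663…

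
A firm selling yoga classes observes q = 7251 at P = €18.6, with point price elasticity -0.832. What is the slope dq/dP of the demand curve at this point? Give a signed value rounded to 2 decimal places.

-324.35

Ed = (dq/dP)·(P/q) ⇒ dq/dP = Ed·q/P = (-0.832)·7251/18.6 = -324.3458…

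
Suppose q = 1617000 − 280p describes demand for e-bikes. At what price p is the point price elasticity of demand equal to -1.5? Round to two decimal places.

Ed = −280p/(1617000 − 280p). Set this equal to -1.5:
280p = 1.5·(1617000 − 280p) ⇒ 280p(1 + 1.5) = 1.5·1617000
p = 1.5·1617000 / (280·2.5) = 3465

3465.00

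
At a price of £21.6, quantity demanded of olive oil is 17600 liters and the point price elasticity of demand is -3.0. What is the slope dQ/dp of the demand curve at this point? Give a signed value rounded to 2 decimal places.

Ed = (dQ/dp)·(p/Q) ⇒ dQ/dp = Ed·Q/p = (-3.0)·17600/21.6 = -2444.4444…

-2444.44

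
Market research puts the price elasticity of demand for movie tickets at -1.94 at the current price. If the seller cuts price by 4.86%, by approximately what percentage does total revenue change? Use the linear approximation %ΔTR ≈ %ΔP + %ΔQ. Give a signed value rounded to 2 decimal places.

+4.57%

%ΔQ ≈ Ed × %ΔP = (-1.94) × (-4.86%) = +9.4284%
%ΔTR ≈ %ΔP + %ΔQ = (-4.86%) + (+9.4284%) = +4.5684%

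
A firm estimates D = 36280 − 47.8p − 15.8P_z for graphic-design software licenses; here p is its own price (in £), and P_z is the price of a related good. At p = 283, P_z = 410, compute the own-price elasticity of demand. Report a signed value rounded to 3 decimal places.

-0.831

At the given values, D = 36280 − 47.8(283) − 15.8(410) = 16274.6.
∂D/∂p = −47.8.
E = (-47.8) × (283/16274.6) = -0.83119…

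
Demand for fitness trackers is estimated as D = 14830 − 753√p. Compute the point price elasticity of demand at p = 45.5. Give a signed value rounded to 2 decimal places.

-0.26

dD/dp = −753/(2√p) = -55.8161. At p = 45.5, D = 9750.74.
Ed = (dD/dp)·(p/D) = (-55.8161) × (45.5/9750.74) = -0.2604…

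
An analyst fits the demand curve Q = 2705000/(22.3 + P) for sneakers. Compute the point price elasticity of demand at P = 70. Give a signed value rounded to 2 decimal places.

-0.76

dQ/dP = −2705000/(22.3 + P)² = -317.515. At P = 70, Q = 29306.6.
Ed = (dQ/dP)·(P/Q) = (-317.515) × (70/29306.6) = -0.7583…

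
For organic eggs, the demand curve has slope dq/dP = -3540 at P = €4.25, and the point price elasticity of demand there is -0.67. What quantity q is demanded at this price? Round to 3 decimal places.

Ed = (dq/dP)·(P/q) ⇒ q = (dq/dP)·P/Ed = (-3540)·4.25/(-0.67) = 22455.22388…

22455.224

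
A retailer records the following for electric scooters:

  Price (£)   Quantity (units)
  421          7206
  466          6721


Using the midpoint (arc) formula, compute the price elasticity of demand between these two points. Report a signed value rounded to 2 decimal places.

%ΔQ = (6721 − 7206) / [(7206 + 6721)/2] = -485/6963.5 = -0.069648…
%ΔP = (466 − 421) / [(421 + 466)/2] = 45/443.5 = 0.101465…
Arc Ed = %ΔQ / %ΔP = (-485/6963.5) / (45/443.5) = -0.6864…

-0.69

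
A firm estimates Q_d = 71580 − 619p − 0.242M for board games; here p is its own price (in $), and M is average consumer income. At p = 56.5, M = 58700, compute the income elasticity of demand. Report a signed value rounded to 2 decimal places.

-0.63

At the given values, Q_d = 71580 − 619(56.5) − 0.242(58700) = 22401.1.
∂Q_d/∂M = -0.242.
E = (-0.242) × (58700/22401.1) = -0.6341…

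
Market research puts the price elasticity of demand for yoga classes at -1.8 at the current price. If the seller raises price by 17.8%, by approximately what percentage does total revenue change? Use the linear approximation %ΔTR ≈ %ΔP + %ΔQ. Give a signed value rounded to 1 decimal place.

-14.2%

%ΔQ ≈ Ed × %ΔP = (-1.8) × (+17.8%) = -32.0400%
%ΔTR ≈ %ΔP + %ΔQ = (+17.8%) + (-32.0400%) = -14.2400%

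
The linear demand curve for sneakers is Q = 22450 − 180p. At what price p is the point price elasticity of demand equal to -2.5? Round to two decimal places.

Ed = −180p/(22450 − 180p). Set this equal to -2.5:
180p = 2.5·(22450 − 180p) ⇒ 180p(1 + 2.5) = 2.5·22450
p = 2.5·22450 / (180·3.5) = 89.0873…

89.09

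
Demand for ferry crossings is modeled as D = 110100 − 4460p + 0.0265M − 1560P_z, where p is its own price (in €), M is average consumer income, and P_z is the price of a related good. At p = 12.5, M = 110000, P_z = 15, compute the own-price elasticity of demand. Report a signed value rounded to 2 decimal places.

-1.65

At the given values, D = 110100 − 4460(12.5) + 0.0265(110000) − 1560(15) = 33865.
∂D/∂p = −4460.
E = (-4460) × (12.5/33865) = -1.6462…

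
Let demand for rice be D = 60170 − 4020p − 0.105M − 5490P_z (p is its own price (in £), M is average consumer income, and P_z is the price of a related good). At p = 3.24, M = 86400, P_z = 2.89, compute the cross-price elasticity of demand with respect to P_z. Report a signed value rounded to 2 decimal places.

-0.71

At the given values, D = 60170 − 4020(3.24) − 0.105(86400) − 5490(2.89) = 22207.1.
∂D/∂P_z = -5490.
E = (-5490) × (2.89/22207.1) = -0.7144…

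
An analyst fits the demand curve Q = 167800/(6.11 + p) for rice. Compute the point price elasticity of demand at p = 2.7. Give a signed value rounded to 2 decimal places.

-0.31

dQ/dp = −167800/(6.11 + p)² = -2161.92. At p = 2.7, Q = 19046.5.
Ed = (dQ/dp)·(p/Q) = (-2161.92) × (2.7/19046.5) = -0.3064…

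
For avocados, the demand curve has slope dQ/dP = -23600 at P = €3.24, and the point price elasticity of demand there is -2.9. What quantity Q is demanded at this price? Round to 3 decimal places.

Ed = (dQ/dP)·(P/Q) ⇒ Q = (dQ/dP)·P/Ed = (-23600)·3.24/(-2.9) = 26366.89655…

26366.897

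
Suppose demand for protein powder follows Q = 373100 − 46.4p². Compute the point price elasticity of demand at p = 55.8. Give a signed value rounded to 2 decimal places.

-1.26

dQ/dp = −2·46.4·p = -5178.24. At p = 55.8, Q = 228627.104.
Ed = (dQ/dp)·(p/Q) = (-5178.24) × (55.8/228627.104) = -1.2638…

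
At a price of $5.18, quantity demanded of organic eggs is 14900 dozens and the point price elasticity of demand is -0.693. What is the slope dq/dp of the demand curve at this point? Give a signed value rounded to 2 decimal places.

-1993.38

Ed = (dq/dp)·(p/q) ⇒ dq/dp = Ed·q/p = (-0.693)·14900/5.18 = -1993.3783…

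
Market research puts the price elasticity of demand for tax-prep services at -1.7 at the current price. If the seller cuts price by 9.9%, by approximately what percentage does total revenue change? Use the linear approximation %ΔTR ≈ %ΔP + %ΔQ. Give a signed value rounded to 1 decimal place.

+6.9%

%ΔQ ≈ Ed × %ΔP = (-1.7) × (-9.9%) = +16.8300%
%ΔTR ≈ %ΔP + %ΔQ = (-9.9%) + (+16.8300%) = +6.9300%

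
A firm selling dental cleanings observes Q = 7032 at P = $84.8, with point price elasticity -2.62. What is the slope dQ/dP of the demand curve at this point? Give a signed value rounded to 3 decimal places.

Ed = (dQ/dP)·(P/Q) ⇒ dQ/dP = Ed·Q/P = (-2.62)·7032/84.8 = -217.26226…

-217.262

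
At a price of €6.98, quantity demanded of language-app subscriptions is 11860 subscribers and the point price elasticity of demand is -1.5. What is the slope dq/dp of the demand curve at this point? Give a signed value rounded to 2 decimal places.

Ed = (dq/dp)·(p/q) ⇒ dq/dp = Ed·q/p = (-1.5)·11860/6.98 = -2548.7106…

-2548.71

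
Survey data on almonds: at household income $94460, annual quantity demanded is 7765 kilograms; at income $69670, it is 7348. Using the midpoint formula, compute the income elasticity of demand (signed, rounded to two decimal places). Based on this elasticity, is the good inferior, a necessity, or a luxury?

%ΔQ = (7348 − 7765)/[( 7765 + 7348)/2] = -417/7556.5 = -0.055184…
%ΔIncome = (69670 − 94460)/[( 94460 + 69670)/2] = -24790/82065 = -0.302077…
E_income = (-417/7556.5) / (-24790/82065) = 0.1826…
0 < E_income < 1 ⇒ normal good, necessity.

0.18; necessity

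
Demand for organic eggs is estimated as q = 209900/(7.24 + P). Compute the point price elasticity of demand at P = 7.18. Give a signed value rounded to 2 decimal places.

dq/dP = −209900/(7.24 + P)² = -1009.44. At P = 7.18, q = 14556.2.
Ed = (dq/dP)·(P/q) = (-1009.44) × (7.18/14556.2) = -0.4979…

-0.50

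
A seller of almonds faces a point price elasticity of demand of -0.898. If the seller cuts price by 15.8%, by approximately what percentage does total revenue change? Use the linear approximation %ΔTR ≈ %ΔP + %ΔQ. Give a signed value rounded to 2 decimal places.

%ΔQ ≈ Ed × %ΔP = (-0.898) × (-15.8%) = +14.1884%
%ΔTR ≈ %ΔP + %ΔQ = (-15.8%) + (+14.1884%) = -1.6116%

-1.61%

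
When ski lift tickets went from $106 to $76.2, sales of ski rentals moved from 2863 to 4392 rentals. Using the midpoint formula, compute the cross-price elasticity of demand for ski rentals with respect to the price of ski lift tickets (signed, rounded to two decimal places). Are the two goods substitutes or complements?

%ΔQ_{ski rentals} = (4392 − 2863)/avg = 1529/3627.5 = 0.421502…
%ΔP_{ski lift tickets} = (76.2 − 106)/avg = -29.8/91.1 = -0.327113…
E_cross = (1529/3627.5) / (-29.8/91.1) = -1.2885…
E_cross < 0 ⇒ the goods are complements.

-1.29; complements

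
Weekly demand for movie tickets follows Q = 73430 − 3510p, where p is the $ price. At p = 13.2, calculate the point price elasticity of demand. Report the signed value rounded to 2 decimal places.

-1.71

dQ/dp = −3510. At p = 13.2, Q = 73430 − 3510(13.2) = 27098.
Ed = (dQ/dp)·(p/Q) = −3510 × (13.2/27098) = -1.7097…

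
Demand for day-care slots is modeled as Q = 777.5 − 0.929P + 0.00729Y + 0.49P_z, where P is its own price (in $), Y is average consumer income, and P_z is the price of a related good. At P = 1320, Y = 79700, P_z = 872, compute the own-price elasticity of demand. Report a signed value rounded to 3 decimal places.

At the given values, Q = 777.5 − 0.929(1320) + 0.00729(79700) + 0.49(872) = 559.513.
∂Q/∂P = −0.929.
E = (-0.929) × (1320/559.513) = -2.19169…

-2.192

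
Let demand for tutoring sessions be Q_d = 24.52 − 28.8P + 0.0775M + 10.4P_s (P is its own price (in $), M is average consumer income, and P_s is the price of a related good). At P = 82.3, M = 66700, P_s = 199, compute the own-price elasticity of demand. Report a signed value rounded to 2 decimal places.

At the given values, Q_d = 24.52 − 28.8(82.3) + 0.0775(66700) + 10.4(199) = 4893.13.
∂Q_d/∂P = −28.8.
E = (-28.8) × (82.3/4893.13) = -0.4844…

-0.48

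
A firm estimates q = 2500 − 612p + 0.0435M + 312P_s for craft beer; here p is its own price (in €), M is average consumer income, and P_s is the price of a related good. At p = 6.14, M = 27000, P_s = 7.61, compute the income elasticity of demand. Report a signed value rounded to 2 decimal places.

0.51

At the given values, q = 2500 − 612(6.14) + 0.0435(27000) + 312(7.61) = 2291.14.
∂q/∂M = 0.0435.
E = (0.0435) × (27000/2291.14) = 0.5126…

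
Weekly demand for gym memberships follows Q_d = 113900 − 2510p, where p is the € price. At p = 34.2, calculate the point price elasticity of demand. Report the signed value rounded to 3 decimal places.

-3.059

dQ_d/dp = −2510. At p = 34.2, Q_d = 113900 − 2510(34.2) = 28058.
Ed = (dQ_d/dp)·(p/Q_d) = −2510 × (34.2/28058) = -3.05944…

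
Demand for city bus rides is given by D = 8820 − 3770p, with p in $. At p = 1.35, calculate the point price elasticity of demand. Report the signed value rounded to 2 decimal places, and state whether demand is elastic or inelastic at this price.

dD/dp = −3770. At p = 1.35, D = 8820 − 3770(1.35) = 3730.5.
Ed = (dD/dp)·(p/D) = −3770 × (1.35/3730.5) = -1.3642…
|Ed| = 1.36 > 1, so demand is elastic.

-1.36; elastic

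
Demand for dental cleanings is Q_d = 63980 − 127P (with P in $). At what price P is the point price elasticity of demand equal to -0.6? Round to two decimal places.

188.92

Ed = −127P/(63980 − 127P). Set this equal to -0.6:
127P = 0.6·(63980 − 127P) ⇒ 127P(1 + 0.6) = 0.6·63980
P = 0.6·63980 / (127·1.6) = 188.9173…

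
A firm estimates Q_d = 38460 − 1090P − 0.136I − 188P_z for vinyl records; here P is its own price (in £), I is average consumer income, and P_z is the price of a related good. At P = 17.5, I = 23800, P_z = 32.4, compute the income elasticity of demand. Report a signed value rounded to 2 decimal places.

-0.32

At the given values, Q_d = 38460 − 1090(17.5) − 0.136(23800) − 188(32.4) = 10057.
∂Q_d/∂I = -0.136.
E = (-0.136) × (23800/10057) = -0.3218…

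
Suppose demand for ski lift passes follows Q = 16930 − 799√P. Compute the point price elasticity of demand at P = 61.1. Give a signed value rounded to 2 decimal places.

dQ/dP = −799/(2√P) = -51.1089. At P = 61.1, Q = 10684.5.
Ed = (dQ/dP)·(P/Q) = (-51.1089) × (61.1/10684.5) = -0.2922…

-0.29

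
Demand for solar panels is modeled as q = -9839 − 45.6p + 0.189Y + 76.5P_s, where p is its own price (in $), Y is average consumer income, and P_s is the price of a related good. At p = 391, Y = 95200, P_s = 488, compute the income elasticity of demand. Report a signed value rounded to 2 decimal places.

0.65

At the given values, q = -9839 − 45.6(391) + 0.189(95200) + 76.5(488) = 27656.2.
∂q/∂Y = 0.189.
E = (0.189) × (95200/27656.2) = 0.6505…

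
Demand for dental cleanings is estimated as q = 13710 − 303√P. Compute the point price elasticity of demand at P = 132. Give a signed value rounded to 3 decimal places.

-0.170

dq/dP = −303/(2√P) = -13.1864. At P = 132, q = 10228.8.
Ed = (dq/dP)·(P/q) = (-13.1864) × (132/10228.8) = -0.17016…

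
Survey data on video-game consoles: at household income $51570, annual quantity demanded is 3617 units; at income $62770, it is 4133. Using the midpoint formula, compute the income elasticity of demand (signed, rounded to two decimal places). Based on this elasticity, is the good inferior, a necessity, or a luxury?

0.68; necessity

%ΔQ = (4133 − 3617)/[( 3617 + 4133)/2] = 516/3875 = 0.133161…
%ΔIncome = (62770 − 51570)/[( 51570 + 62770)/2] = 11200/57170 = 0.195906…
E_income = (516/3875) / (11200/57170) = 0.6797…
0 < E_income < 1 ⇒ normal good, necessity.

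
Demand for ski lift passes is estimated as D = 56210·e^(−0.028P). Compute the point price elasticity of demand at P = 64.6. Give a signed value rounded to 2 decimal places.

dD/dP = −0.028·D = -257.881. At P = 64.6, D = 9210.04.
Ed = (dD/dP)·(P/D) = (-257.881) × (64.6/9210.04) = -1.8088

-1.81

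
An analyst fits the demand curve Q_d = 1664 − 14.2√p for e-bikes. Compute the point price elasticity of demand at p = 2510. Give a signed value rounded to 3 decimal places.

-0.373

dQ_d/dp = −14.2/(2√p) = -0.141717. At p = 2510, Q_d = 952.581.
Ed = (dQ_d/dp)·(p/Q_d) = (-0.141717) × (2510/952.581) = -0.37341…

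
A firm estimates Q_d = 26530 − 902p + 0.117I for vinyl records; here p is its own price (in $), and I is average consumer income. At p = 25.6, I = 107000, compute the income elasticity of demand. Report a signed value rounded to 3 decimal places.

At the given values, Q_d = 26530 − 902(25.6) + 0.117(107000) = 15957.8.
∂Q_d/∂I = 0.117.
E = (0.117) × (107000/15957.8) = 0.78450…

0.785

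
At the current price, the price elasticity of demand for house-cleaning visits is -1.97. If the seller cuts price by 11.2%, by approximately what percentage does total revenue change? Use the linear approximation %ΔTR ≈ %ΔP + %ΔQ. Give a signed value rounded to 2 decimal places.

+10.86%

%ΔQ ≈ Ed × %ΔP = (-1.97) × (-11.2%) = +22.0640%
%ΔTR ≈ %ΔP + %ΔQ = (-11.2%) + (+22.0640%) = +10.8640%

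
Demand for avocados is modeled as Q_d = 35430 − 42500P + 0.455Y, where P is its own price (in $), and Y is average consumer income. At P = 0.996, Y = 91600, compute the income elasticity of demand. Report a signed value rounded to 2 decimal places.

1.20

At the given values, Q_d = 35430 − 42500(0.996) + 0.455(91600) = 34778.
∂Q_d/∂Y = 0.455.
E = (0.455) × (91600/34778) = 1.1984…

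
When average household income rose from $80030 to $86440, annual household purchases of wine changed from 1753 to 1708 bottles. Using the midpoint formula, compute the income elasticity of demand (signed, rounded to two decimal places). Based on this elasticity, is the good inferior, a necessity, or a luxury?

%ΔQ = (1708 − 1753)/[( 1753 + 1708)/2] = -45/1730.5 = -0.026004…
%ΔIncome = (86440 − 80030)/[( 80030 + 86440)/2] = 6410/83235 = 0.077010…
E_income = (-45/1730.5) / (6410/83235) = -0.3376…
E_income < 0 ⇒ inferior good.

-0.34; inferior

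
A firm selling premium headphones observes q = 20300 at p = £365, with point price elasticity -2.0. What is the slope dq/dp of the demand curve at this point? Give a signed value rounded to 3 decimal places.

Ed = (dq/dp)·(p/q) ⇒ dq/dp = Ed·q/p = (-2.0)·20300/365 = -111.23287…

-111.233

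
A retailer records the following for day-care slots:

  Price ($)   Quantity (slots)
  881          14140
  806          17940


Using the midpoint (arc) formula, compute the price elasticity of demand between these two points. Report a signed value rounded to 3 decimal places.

%ΔQ = (17940 − 14140) / [(14140 + 17940)/2] = 3800/16040 = 0.236907…
%ΔP = (806 − 881) / [(881 + 806)/2] = -75/843.5 = -0.088915…
Arc Ed = %ΔQ / %ΔP = (3800/16040) / (-75/843.5) = -2.66442…

-2.664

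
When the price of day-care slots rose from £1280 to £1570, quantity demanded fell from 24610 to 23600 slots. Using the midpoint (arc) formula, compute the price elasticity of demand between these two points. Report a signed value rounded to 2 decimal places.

-0.21

%ΔQ = (23600 − 24610) / [(24610 + 23600)/2] = -1010/24105 = -0.041900…
%ΔP = (1570 − 1280) / [(1280 + 1570)/2] = 290/1425 = 0.203508…
Arc Ed = %ΔQ / %ΔP = (-1010/24105) / (290/1425) = -0.2058…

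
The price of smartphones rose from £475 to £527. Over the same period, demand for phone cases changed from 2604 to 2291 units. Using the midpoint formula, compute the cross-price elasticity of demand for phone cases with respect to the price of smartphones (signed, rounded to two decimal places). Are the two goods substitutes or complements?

-1.23; complements

%ΔQ_{phone cases} = (2291 − 2604)/avg = -313/2447.5 = -0.127885…
%ΔP_{smartphones} = (527 − 475)/avg = 52/501 = 0.103792…
E_cross = (-313/2447.5) / (52/501) = -1.2321…
E_cross < 0 ⇒ the goods are complements.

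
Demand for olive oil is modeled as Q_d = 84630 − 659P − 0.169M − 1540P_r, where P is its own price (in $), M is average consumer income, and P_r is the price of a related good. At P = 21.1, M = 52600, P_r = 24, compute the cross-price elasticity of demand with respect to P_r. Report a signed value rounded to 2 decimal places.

-1.49

At the given values, Q_d = 84630 − 659(21.1) − 0.169(52600) − 1540(24) = 24875.7.
∂Q_d/∂P_r = -1540.
E = (-1540) × (24/24875.7) = -1.4857…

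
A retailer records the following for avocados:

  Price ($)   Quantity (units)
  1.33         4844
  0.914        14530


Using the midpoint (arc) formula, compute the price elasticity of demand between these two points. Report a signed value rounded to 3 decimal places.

%ΔQ = (14530 − 4844) / [(4844 + 14530)/2] = 9686/9687 = 0.999896…
%ΔP = (0.914 − 1.33) / [(1.33 + 0.914)/2] = -0.416/1.122 = -0.370766…
Arc Ed = %ΔQ / %ΔP = (9686/9687) / (-0.416/1.122) = -2.69683…

-2.697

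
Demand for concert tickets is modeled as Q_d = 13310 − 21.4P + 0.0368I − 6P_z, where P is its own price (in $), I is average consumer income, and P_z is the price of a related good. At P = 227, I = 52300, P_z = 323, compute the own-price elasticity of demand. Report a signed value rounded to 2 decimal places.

At the given values, Q_d = 13310 − 21.4(227) + 0.0368(52300) − 6(323) = 8438.84.
∂Q_d/∂P = −21.4.
E = (-21.4) × (227/8438.84) = -0.5756…

-0.58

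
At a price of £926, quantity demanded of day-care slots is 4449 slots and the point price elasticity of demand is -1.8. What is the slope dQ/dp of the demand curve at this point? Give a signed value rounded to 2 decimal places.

Ed = (dQ/dp)·(p/Q) ⇒ dQ/dp = Ed·Q/p = (-1.8)·4449/926 = -8.6481…

-8.65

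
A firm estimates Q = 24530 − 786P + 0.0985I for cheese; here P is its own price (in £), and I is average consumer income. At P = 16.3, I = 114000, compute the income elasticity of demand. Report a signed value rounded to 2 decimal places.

0.49

At the given values, Q = 24530 − 786(16.3) + 0.0985(114000) = 22947.2.
∂Q/∂I = 0.0985.
E = (0.0985) × (114000/22947.2) = 0.4893…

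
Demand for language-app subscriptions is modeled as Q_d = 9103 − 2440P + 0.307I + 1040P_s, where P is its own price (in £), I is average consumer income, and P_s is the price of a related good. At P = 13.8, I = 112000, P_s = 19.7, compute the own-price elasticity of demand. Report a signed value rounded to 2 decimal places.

-1.11

At the given values, Q_d = 9103 − 2440(13.8) + 0.307(112000) + 1040(19.7) = 30303.
∂Q_d/∂P = −2440.
E = (-2440) × (13.8/30303) = -1.1111…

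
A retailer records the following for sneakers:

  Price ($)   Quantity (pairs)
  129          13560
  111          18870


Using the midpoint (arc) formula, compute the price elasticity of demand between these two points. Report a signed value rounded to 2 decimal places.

-2.18

%ΔQ = (18870 − 13560) / [(13560 + 18870)/2] = 5310/16215 = 0.327474…
%ΔP = (111 − 129) / [(129 + 111)/2] = -18/120 = -0.15
Arc Ed = %ΔQ / %ΔP = (5310/16215) / (-18/120) = -2.1831…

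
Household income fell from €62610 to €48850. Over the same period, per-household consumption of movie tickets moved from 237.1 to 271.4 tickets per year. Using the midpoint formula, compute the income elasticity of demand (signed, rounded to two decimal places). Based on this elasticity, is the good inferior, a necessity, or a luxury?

%ΔQ = (271.4 − 237.1)/[( 237.1 + 271.4)/2] = 34.3/254.25 = 0.134906…
%ΔIncome = (48850 − 62610)/[( 62610 + 48850)/2] = -13760/55730 = -0.246904…
E_income = (34.3/254.25) / (-13760/55730) = -0.5463…
E_income < 0 ⇒ inferior good.

-0.55; inferior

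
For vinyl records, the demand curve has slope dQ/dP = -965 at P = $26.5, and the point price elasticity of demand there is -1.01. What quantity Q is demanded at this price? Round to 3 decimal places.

25319.307

Ed = (dQ/dP)·(P/Q) ⇒ Q = (dQ/dP)·P/Ed = (-965)·26.5/(-1.01) = 25319.30693…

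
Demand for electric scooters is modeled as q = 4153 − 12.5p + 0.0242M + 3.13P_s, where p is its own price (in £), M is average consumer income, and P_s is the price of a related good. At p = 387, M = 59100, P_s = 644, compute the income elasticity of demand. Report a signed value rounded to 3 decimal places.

0.518

At the given values, q = 4153 − 12.5(387) + 0.0242(59100) + 3.13(644) = 2761.44.
∂q/∂M = 0.0242.
E = (0.0242) × (59100/2761.44) = 0.51792…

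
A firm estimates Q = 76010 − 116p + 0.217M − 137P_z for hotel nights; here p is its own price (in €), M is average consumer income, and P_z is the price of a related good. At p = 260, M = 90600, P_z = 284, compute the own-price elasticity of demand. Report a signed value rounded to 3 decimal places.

-1.134

At the given values, Q = 76010 − 116(260) + 0.217(90600) − 137(284) = 26602.2.
∂Q/∂p = −116.
E = (-116) × (260/26602.2) = -1.13374…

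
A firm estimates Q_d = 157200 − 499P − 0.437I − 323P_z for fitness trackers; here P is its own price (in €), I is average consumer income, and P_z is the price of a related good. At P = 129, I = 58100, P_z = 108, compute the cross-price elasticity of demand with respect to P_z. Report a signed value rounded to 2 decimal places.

-1.07

At the given values, Q_d = 157200 − 499(129) − 0.437(58100) − 323(108) = 32555.3.
∂Q_d/∂P_z = -323.
E = (-323) × (108/32555.3) = -1.0715…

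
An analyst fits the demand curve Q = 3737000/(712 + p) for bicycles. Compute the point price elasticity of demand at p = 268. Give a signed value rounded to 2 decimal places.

-0.27

dQ/dp = −3737000/(712 + p)² = -3.89109. At p = 268, Q = 3813.27.
Ed = (dQ/dp)·(p/Q) = (-3.89109) × (268/3813.27) = -0.2734…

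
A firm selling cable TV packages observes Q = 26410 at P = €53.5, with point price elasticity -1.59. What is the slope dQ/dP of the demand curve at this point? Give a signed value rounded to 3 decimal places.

-784.895

Ed = (dQ/dP)·(P/Q) ⇒ dQ/dP = Ed·Q/P = (-1.59)·26410/53.5 = -784.89532…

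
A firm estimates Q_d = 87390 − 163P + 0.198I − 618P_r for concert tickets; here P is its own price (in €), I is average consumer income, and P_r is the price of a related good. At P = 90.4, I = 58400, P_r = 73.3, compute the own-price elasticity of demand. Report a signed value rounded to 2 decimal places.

At the given values, Q_d = 87390 − 163(90.4) + 0.198(58400) − 618(73.3) = 38918.6.
∂Q_d/∂P = −163.
E = (-163) × (90.4/38918.6) = -0.3786…

-0.38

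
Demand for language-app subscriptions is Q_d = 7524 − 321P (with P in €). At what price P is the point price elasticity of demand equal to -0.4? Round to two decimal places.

Ed = −321P/(7524 − 321P). Set this equal to -0.4:
321P = 0.4·(7524 − 321P) ⇒ 321P(1 + 0.4) = 0.4·7524
P = 0.4·7524 / (321·1.4) = 6.6969…

6.70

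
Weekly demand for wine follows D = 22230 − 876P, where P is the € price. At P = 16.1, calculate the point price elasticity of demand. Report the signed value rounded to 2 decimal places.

dD/dP = −876. At P = 16.1, D = 22230 − 876(16.1) = 8126.4.
Ed = (dD/dP)·(P/D) = −876 × (16.1/8126.4) = -1.7355…

-1.74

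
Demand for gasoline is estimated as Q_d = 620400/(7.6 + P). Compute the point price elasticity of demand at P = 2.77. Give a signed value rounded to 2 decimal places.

-0.27

dQ_d/dP = −620400/(7.6 + P)² = -5769.18. At P = 2.77, Q_d = 59826.4.
Ed = (dQ_d/dP)·(P/Q_d) = (-5769.18) × (2.77/59826.4) = -0.2671…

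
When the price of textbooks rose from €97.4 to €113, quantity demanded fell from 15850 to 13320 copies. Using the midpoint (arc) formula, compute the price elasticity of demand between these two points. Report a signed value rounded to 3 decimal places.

%ΔQ = (13320 − 15850) / [(15850 + 13320)/2] = -2530/14585 = -0.173465…
%ΔP = (113 − 97.4) / [(97.4 + 113)/2] = 15.6/105.2 = 0.148288…
Arc Ed = %ΔQ / %ΔP = (-2530/14585) / (15.6/105.2) = -1.16978…

-1.170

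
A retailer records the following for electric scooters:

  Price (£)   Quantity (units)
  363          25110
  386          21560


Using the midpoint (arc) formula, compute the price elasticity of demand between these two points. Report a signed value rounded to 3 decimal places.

-2.477

%ΔQ = (21560 − 25110) / [(25110 + 21560)/2] = -3550/23335 = -0.152131…
%ΔP = (386 − 363) / [(363 + 386)/2] = 23/374.5 = 0.061415…
Arc Ed = %ΔQ / %ΔP = (-3550/23335) / (23/374.5) = -2.47710…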